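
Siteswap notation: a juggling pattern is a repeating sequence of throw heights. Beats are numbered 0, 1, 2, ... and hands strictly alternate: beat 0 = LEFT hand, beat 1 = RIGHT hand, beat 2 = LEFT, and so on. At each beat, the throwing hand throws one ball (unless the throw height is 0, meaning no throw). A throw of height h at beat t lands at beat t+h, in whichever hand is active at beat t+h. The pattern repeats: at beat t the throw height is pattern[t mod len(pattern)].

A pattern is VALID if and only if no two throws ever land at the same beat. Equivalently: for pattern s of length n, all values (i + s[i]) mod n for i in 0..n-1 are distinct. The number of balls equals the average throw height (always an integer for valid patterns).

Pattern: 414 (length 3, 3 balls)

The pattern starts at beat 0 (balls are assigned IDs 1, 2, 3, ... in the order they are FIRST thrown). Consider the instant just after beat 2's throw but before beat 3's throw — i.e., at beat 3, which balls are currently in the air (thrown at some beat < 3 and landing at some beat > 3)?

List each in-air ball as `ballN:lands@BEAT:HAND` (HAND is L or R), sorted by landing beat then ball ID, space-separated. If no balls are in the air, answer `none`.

Beat 0 (L): throw ball1 h=4 -> lands@4:L; in-air after throw: [b1@4:L]
Beat 1 (R): throw ball2 h=1 -> lands@2:L; in-air after throw: [b2@2:L b1@4:L]
Beat 2 (L): throw ball2 h=4 -> lands@6:L; in-air after throw: [b1@4:L b2@6:L]
Beat 3 (R): throw ball3 h=4 -> lands@7:R; in-air after throw: [b1@4:L b2@6:L b3@7:R]

Answer: ball1:lands@4:L ball2:lands@6:L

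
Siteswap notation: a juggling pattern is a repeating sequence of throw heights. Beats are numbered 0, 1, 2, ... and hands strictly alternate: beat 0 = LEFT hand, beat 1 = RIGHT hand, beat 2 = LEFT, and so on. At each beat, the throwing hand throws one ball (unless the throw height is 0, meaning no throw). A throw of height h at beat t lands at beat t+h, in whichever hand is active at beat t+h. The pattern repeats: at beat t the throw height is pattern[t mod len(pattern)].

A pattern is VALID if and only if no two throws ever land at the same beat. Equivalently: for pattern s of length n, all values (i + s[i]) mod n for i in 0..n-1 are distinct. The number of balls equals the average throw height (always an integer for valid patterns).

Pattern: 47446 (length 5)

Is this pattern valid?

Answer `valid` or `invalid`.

Answer: valid

Derivation:
i=0: (i + s[i]) mod n = (0 + 4) mod 5 = 4
i=1: (i + s[i]) mod n = (1 + 7) mod 5 = 3
i=2: (i + s[i]) mod n = (2 + 4) mod 5 = 1
i=3: (i + s[i]) mod n = (3 + 4) mod 5 = 2
i=4: (i + s[i]) mod n = (4 + 6) mod 5 = 0
Residues: [4, 3, 1, 2, 0], distinct: True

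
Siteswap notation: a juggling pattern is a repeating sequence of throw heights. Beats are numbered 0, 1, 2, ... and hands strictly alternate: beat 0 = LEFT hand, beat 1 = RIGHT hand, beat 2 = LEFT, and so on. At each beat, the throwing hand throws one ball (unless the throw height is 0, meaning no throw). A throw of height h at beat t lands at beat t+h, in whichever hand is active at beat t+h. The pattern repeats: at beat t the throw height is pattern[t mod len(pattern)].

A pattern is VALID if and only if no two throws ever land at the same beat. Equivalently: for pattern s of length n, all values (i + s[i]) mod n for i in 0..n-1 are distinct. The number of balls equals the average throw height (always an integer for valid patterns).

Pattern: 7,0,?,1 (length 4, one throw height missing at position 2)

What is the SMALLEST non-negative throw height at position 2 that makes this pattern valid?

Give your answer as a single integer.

Answer: 0

Derivation:
i=0: (0 + 7) mod 4 = 3
i=1: (1 + 0) mod 4 = 1
i=2: s[i]=? (unknown)
i=3: (3 + 1) mod 4 = 0
Known residues: [0, 1, 3]; need a permutation of 0..3, so missing residue r = 2
Need (2 + s) mod 4 = 2; smallest s = (2 - 2) mod 4 = 0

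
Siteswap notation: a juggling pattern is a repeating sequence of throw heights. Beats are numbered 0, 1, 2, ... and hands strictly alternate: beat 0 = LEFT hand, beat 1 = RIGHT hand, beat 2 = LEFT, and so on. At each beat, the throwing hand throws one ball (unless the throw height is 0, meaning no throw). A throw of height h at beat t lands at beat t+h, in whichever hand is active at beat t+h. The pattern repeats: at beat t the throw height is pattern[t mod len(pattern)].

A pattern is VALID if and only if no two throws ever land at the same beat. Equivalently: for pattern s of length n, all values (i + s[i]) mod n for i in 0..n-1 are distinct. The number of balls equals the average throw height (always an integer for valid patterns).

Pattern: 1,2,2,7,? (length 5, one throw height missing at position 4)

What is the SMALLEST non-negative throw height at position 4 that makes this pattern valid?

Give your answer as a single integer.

Answer: 3

Derivation:
i=0: (0 + 1) mod 5 = 1
i=1: (1 + 2) mod 5 = 3
i=2: (2 + 2) mod 5 = 4
i=3: (3 + 7) mod 5 = 0
i=4: s[i]=? (unknown)
Known residues: [0, 1, 3, 4]; need a permutation of 0..4, so missing residue r = 2
Need (4 + s) mod 5 = 2; smallest s = (2 - 4) mod 5 = 3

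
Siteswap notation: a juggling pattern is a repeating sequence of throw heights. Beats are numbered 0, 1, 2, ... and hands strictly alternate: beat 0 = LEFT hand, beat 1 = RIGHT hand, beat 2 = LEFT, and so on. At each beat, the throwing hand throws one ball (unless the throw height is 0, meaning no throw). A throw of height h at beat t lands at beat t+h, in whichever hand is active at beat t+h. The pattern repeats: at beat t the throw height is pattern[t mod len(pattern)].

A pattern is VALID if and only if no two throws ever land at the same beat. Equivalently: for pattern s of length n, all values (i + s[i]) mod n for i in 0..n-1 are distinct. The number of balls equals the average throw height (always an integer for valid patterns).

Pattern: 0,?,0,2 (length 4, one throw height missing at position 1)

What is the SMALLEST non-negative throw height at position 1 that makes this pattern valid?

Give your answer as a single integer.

Answer: 2

Derivation:
i=0: (0 + 0) mod 4 = 0
i=1: s[i]=? (unknown)
i=2: (2 + 0) mod 4 = 2
i=3: (3 + 2) mod 4 = 1
Known residues: [0, 1, 2]; need a permutation of 0..3, so missing residue r = 3
Need (1 + s) mod 4 = 3; smallest s = (3 - 1) mod 4 = 2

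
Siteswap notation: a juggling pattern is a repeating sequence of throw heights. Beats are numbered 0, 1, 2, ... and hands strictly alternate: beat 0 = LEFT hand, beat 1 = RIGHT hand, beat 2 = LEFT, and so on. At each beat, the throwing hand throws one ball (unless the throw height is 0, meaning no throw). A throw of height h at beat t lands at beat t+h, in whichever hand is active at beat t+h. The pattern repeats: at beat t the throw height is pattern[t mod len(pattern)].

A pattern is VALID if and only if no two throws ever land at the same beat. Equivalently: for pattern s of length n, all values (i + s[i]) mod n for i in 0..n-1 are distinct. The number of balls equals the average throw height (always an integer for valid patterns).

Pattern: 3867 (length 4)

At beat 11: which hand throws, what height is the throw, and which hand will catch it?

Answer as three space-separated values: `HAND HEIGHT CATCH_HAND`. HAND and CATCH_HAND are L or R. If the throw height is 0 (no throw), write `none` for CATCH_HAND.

Answer: R 7 L

Derivation:
Beat 11: 11 mod 2 = 1, so hand = R
Throw height = pattern[11 mod 4] = pattern[3] = 7
Lands at beat 11+7=18, 18 mod 2 = 0, so catch hand = L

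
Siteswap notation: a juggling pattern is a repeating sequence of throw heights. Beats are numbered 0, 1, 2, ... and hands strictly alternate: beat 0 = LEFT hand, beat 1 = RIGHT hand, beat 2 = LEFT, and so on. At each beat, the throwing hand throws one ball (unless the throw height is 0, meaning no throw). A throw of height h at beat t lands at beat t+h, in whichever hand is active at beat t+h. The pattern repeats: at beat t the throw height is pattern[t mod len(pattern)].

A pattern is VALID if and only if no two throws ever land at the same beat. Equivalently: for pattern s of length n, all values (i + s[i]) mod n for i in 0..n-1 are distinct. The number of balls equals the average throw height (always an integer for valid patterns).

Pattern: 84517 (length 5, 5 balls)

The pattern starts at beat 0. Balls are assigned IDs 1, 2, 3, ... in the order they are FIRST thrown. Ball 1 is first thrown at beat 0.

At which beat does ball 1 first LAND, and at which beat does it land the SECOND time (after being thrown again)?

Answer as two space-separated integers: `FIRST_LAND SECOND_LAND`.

Beat 0 (L): throw ball1 h=8 -> lands@8:L; in-air after throw: [b1@8:L]
Beat 1 (R): throw ball2 h=4 -> lands@5:R; in-air after throw: [b2@5:R b1@8:L]
Beat 2 (L): throw ball3 h=5 -> lands@7:R; in-air after throw: [b2@5:R b3@7:R b1@8:L]
Beat 3 (R): throw ball4 h=1 -> lands@4:L; in-air after throw: [b4@4:L b2@5:R b3@7:R b1@8:L]
Beat 4 (L): throw ball4 h=7 -> lands@11:R; in-air after throw: [b2@5:R b3@7:R b1@8:L b4@11:R]
Beat 5 (R): throw ball2 h=8 -> lands@13:R; in-air after throw: [b3@7:R b1@8:L b4@11:R b2@13:R]
Beat 6 (L): throw ball5 h=4 -> lands@10:L; in-air after throw: [b3@7:R b1@8:L b5@10:L b4@11:R b2@13:R]
Beat 7 (R): throw ball3 h=5 -> lands@12:L; in-air after throw: [b1@8:L b5@10:L b4@11:R b3@12:L b2@13:R]
Beat 8 (L): throw ball1 h=1 -> lands@9:R; in-air after throw: [b1@9:R b5@10:L b4@11:R b3@12:L b2@13:R]
Beat 9 (R): throw ball1 h=7 -> lands@16:L; in-air after throw: [b5@10:L b4@11:R b3@12:L b2@13:R b1@16:L]
Ball 1: thrown@0 h=8 -> first land @8; rethrown@8 h=1 -> second land @9

Answer: 8 9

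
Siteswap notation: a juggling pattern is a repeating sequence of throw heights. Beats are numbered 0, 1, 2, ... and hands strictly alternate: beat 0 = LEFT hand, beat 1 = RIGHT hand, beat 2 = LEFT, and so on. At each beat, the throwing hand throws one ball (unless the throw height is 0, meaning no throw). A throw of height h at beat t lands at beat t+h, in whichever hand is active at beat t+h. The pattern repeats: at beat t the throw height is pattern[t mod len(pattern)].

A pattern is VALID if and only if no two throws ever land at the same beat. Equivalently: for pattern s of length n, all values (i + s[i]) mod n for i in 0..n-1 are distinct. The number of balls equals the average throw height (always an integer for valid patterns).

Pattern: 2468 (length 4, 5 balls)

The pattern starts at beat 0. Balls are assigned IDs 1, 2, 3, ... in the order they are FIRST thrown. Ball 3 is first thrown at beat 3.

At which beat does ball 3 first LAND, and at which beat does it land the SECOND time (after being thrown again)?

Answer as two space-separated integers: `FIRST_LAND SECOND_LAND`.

Beat 0 (L): throw ball1 h=2 -> lands@2:L; in-air after throw: [b1@2:L]
Beat 1 (R): throw ball2 h=4 -> lands@5:R; in-air after throw: [b1@2:L b2@5:R]
Beat 2 (L): throw ball1 h=6 -> lands@8:L; in-air after throw: [b2@5:R b1@8:L]
Beat 3 (R): throw ball3 h=8 -> lands@11:R; in-air after throw: [b2@5:R b1@8:L b3@11:R]
Beat 4 (L): throw ball4 h=2 -> lands@6:L; in-air after throw: [b2@5:R b4@6:L b1@8:L b3@11:R]
Beat 5 (R): throw ball2 h=4 -> lands@9:R; in-air after throw: [b4@6:L b1@8:L b2@9:R b3@11:R]
Beat 6 (L): throw ball4 h=6 -> lands@12:L; in-air after throw: [b1@8:L b2@9:R b3@11:R b4@12:L]
Beat 7 (R): throw ball5 h=8 -> lands@15:R; in-air after throw: [b1@8:L b2@9:R b3@11:R b4@12:L b5@15:R]
Beat 8 (L): throw ball1 h=2 -> lands@10:L; in-air after throw: [b2@9:R b1@10:L b3@11:R b4@12:L b5@15:R]
Beat 9 (R): throw ball2 h=4 -> lands@13:R; in-air after throw: [b1@10:L b3@11:R b4@12:L b2@13:R b5@15:R]
Beat 10 (L): throw ball1 h=6 -> lands@16:L; in-air after throw: [b3@11:R b4@12:L b2@13:R b5@15:R b1@16:L]
Beat 11 (R): throw ball3 h=8 -> lands@19:R; in-air after throw: [b4@12:L b2@13:R b5@15:R b1@16:L b3@19:R]
Beat 12 (L): throw ball4 h=2 -> lands@14:L; in-air after throw: [b2@13:R b4@14:L b5@15:R b1@16:L b3@19:R]
Beat 13 (R): throw ball2 h=4 -> lands@17:R; in-air after throw: [b4@14:L b5@15:R b1@16:L b2@17:R b3@19:R]
Beat 14 (L): throw ball4 h=6 -> lands@20:L; in-air after throw: [b5@15:R b1@16:L b2@17:R b3@19:R b4@20:L]
Beat 15 (R): throw ball5 h=8 -> lands@23:R; in-air after throw: [b1@16:L b2@17:R b3@19:R b4@20:L b5@23:R]
Beat 16 (L): throw ball1 h=2 -> lands@18:L; in-air after throw: [b2@17:R b1@18:L b3@19:R b4@20:L b5@23:R]
Beat 17 (R): throw ball2 h=4 -> lands@21:R; in-air after throw: [b1@18:L b3@19:R b4@20:L b2@21:R b5@23:R]
Beat 18 (L): throw ball1 h=6 -> lands@24:L; in-air after throw: [b3@19:R b4@20:L b2@21:R b5@23:R b1@24:L]
Beat 19 (R): throw ball3 h=8 -> lands@27:R; in-air after throw: [b4@20:L b2@21:R b5@23:R b1@24:L b3@27:R]
Ball 3: thrown@3 h=8 -> first land @11; rethrown@11 h=8 -> second land @19

Answer: 11 19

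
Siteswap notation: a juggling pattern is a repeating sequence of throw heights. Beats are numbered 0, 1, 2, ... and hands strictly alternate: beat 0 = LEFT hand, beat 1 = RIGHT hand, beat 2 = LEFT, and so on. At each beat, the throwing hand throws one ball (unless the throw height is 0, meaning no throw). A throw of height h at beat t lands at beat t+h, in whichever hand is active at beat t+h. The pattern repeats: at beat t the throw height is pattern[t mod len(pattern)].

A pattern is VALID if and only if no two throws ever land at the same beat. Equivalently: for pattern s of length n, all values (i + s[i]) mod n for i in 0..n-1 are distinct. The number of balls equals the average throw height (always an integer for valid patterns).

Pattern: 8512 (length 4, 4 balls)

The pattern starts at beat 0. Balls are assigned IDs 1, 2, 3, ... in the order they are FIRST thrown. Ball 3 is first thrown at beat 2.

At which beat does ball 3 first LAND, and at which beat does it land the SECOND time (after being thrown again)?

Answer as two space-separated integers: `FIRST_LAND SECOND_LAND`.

Beat 0 (L): throw ball1 h=8 -> lands@8:L; in-air after throw: [b1@8:L]
Beat 1 (R): throw ball2 h=5 -> lands@6:L; in-air after throw: [b2@6:L b1@8:L]
Beat 2 (L): throw ball3 h=1 -> lands@3:R; in-air after throw: [b3@3:R b2@6:L b1@8:L]
Beat 3 (R): throw ball3 h=2 -> lands@5:R; in-air after throw: [b3@5:R b2@6:L b1@8:L]
Beat 4 (L): throw ball4 h=8 -> lands@12:L; in-air after throw: [b3@5:R b2@6:L b1@8:L b4@12:L]
Beat 5 (R): throw ball3 h=5 -> lands@10:L; in-air after throw: [b2@6:L b1@8:L b3@10:L b4@12:L]
Ball 3: thrown@2 h=1 -> first land @3; rethrown@3 h=2 -> second land @5

Answer: 3 5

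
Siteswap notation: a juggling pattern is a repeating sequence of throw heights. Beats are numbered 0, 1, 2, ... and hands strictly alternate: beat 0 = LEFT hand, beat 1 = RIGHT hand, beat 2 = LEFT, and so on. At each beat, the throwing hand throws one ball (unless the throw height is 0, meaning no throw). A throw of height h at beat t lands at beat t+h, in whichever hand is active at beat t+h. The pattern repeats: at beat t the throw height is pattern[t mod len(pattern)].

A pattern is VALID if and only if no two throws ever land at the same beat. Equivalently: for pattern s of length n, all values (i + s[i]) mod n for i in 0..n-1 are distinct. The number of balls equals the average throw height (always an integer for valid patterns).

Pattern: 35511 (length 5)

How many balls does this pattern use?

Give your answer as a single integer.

Pattern = [3, 5, 5, 1, 1], length n = 5
  position 0: throw height = 3, running sum = 3
  position 1: throw height = 5, running sum = 8
  position 2: throw height = 5, running sum = 13
  position 3: throw height = 1, running sum = 14
  position 4: throw height = 1, running sum = 15
Total sum = 15; balls = sum / n = 15 / 5 = 3

Answer: 3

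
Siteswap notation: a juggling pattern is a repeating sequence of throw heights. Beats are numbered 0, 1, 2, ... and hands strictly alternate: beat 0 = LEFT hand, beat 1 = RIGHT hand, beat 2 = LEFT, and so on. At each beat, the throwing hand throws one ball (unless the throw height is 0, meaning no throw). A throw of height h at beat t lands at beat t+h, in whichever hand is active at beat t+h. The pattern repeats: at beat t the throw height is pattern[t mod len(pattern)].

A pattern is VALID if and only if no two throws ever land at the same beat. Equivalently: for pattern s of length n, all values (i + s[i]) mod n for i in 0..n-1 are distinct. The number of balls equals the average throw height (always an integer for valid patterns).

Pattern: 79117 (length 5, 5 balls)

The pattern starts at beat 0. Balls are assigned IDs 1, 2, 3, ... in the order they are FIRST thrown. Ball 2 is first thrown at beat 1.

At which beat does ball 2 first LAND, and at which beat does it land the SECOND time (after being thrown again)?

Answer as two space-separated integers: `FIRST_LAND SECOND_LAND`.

Answer: 10 17

Derivation:
Beat 0 (L): throw ball1 h=7 -> lands@7:R; in-air after throw: [b1@7:R]
Beat 1 (R): throw ball2 h=9 -> lands@10:L; in-air after throw: [b1@7:R b2@10:L]
Beat 2 (L): throw ball3 h=1 -> lands@3:R; in-air after throw: [b3@3:R b1@7:R b2@10:L]
Beat 3 (R): throw ball3 h=1 -> lands@4:L; in-air after throw: [b3@4:L b1@7:R b2@10:L]
Beat 4 (L): throw ball3 h=7 -> lands@11:R; in-air after throw: [b1@7:R b2@10:L b3@11:R]
Beat 5 (R): throw ball4 h=7 -> lands@12:L; in-air after throw: [b1@7:R b2@10:L b3@11:R b4@12:L]
Beat 6 (L): throw ball5 h=9 -> lands@15:R; in-air after throw: [b1@7:R b2@10:L b3@11:R b4@12:L b5@15:R]
Beat 7 (R): throw ball1 h=1 -> lands@8:L; in-air after throw: [b1@8:L b2@10:L b3@11:R b4@12:L b5@15:R]
Beat 8 (L): throw ball1 h=1 -> lands@9:R; in-air after throw: [b1@9:R b2@10:L b3@11:R b4@12:L b5@15:R]
Beat 9 (R): throw ball1 h=7 -> lands@16:L; in-air after throw: [b2@10:L b3@11:R b4@12:L b5@15:R b1@16:L]
Beat 10 (L): throw ball2 h=7 -> lands@17:R; in-air after throw: [b3@11:R b4@12:L b5@15:R b1@16:L b2@17:R]
Beat 11 (R): throw ball3 h=9 -> lands@20:L; in-air after throw: [b4@12:L b5@15:R b1@16:L b2@17:R b3@20:L]
Beat 12 (L): throw ball4 h=1 -> lands@13:R; in-air after throw: [b4@13:R b5@15:R b1@16:L b2@17:R b3@20:L]
Beat 13 (R): throw ball4 h=1 -> lands@14:L; in-air after throw: [b4@14:L b5@15:R b1@16:L b2@17:R b3@20:L]
Beat 14 (L): throw ball4 h=7 -> lands@21:R; in-air after throw: [b5@15:R b1@16:L b2@17:R b3@20:L b4@21:R]
Beat 15 (R): throw ball5 h=7 -> lands@22:L; in-air after throw: [b1@16:L b2@17:R b3@20:L b4@21:R b5@22:L]
Beat 16 (L): throw ball1 h=9 -> lands@25:R; in-air after throw: [b2@17:R b3@20:L b4@21:R b5@22:L b1@25:R]
Beat 17 (R): throw ball2 h=1 -> lands@18:L; in-air after throw: [b2@18:L b3@20:L b4@21:R b5@22:L b1@25:R]
Ball 2: thrown@1 h=9 -> first land @10; rethrown@10 h=7 -> second land @17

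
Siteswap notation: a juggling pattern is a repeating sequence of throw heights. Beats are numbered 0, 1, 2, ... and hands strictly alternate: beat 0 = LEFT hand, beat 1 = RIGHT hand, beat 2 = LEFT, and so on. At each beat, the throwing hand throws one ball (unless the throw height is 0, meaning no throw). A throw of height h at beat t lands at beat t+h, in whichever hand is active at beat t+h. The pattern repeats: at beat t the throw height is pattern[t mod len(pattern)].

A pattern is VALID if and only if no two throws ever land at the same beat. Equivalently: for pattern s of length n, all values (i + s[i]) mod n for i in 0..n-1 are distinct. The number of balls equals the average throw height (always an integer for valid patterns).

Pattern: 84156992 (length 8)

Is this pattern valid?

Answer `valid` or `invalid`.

i=0: (i + s[i]) mod n = (0 + 8) mod 8 = 0
i=1: (i + s[i]) mod n = (1 + 4) mod 8 = 5
i=2: (i + s[i]) mod n = (2 + 1) mod 8 = 3
i=3: (i + s[i]) mod n = (3 + 5) mod 8 = 0
i=4: (i + s[i]) mod n = (4 + 6) mod 8 = 2
i=5: (i + s[i]) mod n = (5 + 9) mod 8 = 6
i=6: (i + s[i]) mod n = (6 + 9) mod 8 = 7
i=7: (i + s[i]) mod n = (7 + 2) mod 8 = 1
Residues: [0, 5, 3, 0, 2, 6, 7, 1], distinct: False

Answer: invalid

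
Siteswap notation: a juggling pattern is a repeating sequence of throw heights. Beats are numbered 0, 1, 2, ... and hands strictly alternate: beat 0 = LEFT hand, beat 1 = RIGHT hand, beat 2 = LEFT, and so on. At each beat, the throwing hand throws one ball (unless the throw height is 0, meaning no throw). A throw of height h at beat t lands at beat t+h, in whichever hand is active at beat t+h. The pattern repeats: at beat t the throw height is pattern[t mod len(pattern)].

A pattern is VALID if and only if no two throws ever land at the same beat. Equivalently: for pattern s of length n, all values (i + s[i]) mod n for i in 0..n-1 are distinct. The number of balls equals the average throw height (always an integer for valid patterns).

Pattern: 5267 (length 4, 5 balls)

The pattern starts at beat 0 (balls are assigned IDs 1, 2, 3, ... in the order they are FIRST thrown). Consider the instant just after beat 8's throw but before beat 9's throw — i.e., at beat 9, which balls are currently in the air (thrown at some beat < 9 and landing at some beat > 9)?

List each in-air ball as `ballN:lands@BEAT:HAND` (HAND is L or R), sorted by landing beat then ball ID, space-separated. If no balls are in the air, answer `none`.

Beat 0 (L): throw ball1 h=5 -> lands@5:R; in-air after throw: [b1@5:R]
Beat 1 (R): throw ball2 h=2 -> lands@3:R; in-air after throw: [b2@3:R b1@5:R]
Beat 2 (L): throw ball3 h=6 -> lands@8:L; in-air after throw: [b2@3:R b1@5:R b3@8:L]
Beat 3 (R): throw ball2 h=7 -> lands@10:L; in-air after throw: [b1@5:R b3@8:L b2@10:L]
Beat 4 (L): throw ball4 h=5 -> lands@9:R; in-air after throw: [b1@5:R b3@8:L b4@9:R b2@10:L]
Beat 5 (R): throw ball1 h=2 -> lands@7:R; in-air after throw: [b1@7:R b3@8:L b4@9:R b2@10:L]
Beat 6 (L): throw ball5 h=6 -> lands@12:L; in-air after throw: [b1@7:R b3@8:L b4@9:R b2@10:L b5@12:L]
Beat 7 (R): throw ball1 h=7 -> lands@14:L; in-air after throw: [b3@8:L b4@9:R b2@10:L b5@12:L b1@14:L]
Beat 8 (L): throw ball3 h=5 -> lands@13:R; in-air after throw: [b4@9:R b2@10:L b5@12:L b3@13:R b1@14:L]
Beat 9 (R): throw ball4 h=2 -> lands@11:R; in-air after throw: [b2@10:L b4@11:R b5@12:L b3@13:R b1@14:L]

Answer: ball2:lands@10:L ball5:lands@12:L ball3:lands@13:R ball1:lands@14:L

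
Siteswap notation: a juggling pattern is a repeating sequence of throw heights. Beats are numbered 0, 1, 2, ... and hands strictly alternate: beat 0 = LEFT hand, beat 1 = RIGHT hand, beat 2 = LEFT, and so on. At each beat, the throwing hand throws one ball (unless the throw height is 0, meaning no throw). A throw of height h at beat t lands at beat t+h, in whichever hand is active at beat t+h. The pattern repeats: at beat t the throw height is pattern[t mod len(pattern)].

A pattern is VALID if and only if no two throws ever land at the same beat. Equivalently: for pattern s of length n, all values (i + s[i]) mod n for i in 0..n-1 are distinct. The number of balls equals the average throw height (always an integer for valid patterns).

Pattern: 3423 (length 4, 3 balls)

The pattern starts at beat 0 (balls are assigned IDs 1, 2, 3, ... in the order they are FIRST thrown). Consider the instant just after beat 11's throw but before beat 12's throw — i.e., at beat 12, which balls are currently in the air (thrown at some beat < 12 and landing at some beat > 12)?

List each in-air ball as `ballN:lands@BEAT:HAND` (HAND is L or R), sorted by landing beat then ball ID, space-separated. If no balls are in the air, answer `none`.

Answer: ball2:lands@13:R ball1:lands@14:L

Derivation:
Beat 0 (L): throw ball1 h=3 -> lands@3:R; in-air after throw: [b1@3:R]
Beat 1 (R): throw ball2 h=4 -> lands@5:R; in-air after throw: [b1@3:R b2@5:R]
Beat 2 (L): throw ball3 h=2 -> lands@4:L; in-air after throw: [b1@3:R b3@4:L b2@5:R]
Beat 3 (R): throw ball1 h=3 -> lands@6:L; in-air after throw: [b3@4:L b2@5:R b1@6:L]
Beat 4 (L): throw ball3 h=3 -> lands@7:R; in-air after throw: [b2@5:R b1@6:L b3@7:R]
Beat 5 (R): throw ball2 h=4 -> lands@9:R; in-air after throw: [b1@6:L b3@7:R b2@9:R]
Beat 6 (L): throw ball1 h=2 -> lands@8:L; in-air after throw: [b3@7:R b1@8:L b2@9:R]
Beat 7 (R): throw ball3 h=3 -> lands@10:L; in-air after throw: [b1@8:L b2@9:R b3@10:L]
Beat 8 (L): throw ball1 h=3 -> lands@11:R; in-air after throw: [b2@9:R b3@10:L b1@11:R]
Beat 9 (R): throw ball2 h=4 -> lands@13:R; in-air after throw: [b3@10:L b1@11:R b2@13:R]
Beat 10 (L): throw ball3 h=2 -> lands@12:L; in-air after throw: [b1@11:R b3@12:L b2@13:R]
Beat 11 (R): throw ball1 h=3 -> lands@14:L; in-air after throw: [b3@12:L b2@13:R b1@14:L]
Beat 12 (L): throw ball3 h=3 -> lands@15:R; in-air after throw: [b2@13:R b1@14:L b3@15:R]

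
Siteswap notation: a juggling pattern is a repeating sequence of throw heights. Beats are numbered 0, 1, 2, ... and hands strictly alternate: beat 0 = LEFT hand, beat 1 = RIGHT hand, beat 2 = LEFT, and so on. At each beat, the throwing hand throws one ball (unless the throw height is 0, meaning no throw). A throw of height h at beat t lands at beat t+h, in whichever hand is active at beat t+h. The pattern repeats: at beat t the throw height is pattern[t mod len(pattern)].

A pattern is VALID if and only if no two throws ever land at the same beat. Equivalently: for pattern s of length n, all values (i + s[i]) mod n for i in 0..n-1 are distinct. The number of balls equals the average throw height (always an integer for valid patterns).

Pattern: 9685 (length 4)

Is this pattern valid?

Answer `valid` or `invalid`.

Answer: valid

Derivation:
i=0: (i + s[i]) mod n = (0 + 9) mod 4 = 1
i=1: (i + s[i]) mod n = (1 + 6) mod 4 = 3
i=2: (i + s[i]) mod n = (2 + 8) mod 4 = 2
i=3: (i + s[i]) mod n = (3 + 5) mod 4 = 0
Residues: [1, 3, 2, 0], distinct: True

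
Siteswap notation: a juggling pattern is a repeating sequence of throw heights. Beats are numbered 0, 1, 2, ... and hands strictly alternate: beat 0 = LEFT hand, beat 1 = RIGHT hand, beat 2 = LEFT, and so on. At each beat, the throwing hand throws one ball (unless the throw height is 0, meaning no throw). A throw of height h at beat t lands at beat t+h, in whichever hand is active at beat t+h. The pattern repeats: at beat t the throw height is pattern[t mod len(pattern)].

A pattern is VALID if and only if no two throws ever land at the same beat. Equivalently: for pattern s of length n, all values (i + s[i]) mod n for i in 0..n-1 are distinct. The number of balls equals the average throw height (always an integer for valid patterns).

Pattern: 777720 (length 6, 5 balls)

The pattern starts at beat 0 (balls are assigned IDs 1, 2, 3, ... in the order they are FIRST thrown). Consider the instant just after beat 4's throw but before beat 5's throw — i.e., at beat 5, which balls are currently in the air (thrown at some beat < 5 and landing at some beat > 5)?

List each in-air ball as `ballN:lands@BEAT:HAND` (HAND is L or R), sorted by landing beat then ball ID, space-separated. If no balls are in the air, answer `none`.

Beat 0 (L): throw ball1 h=7 -> lands@7:R; in-air after throw: [b1@7:R]
Beat 1 (R): throw ball2 h=7 -> lands@8:L; in-air after throw: [b1@7:R b2@8:L]
Beat 2 (L): throw ball3 h=7 -> lands@9:R; in-air after throw: [b1@7:R b2@8:L b3@9:R]
Beat 3 (R): throw ball4 h=7 -> lands@10:L; in-air after throw: [b1@7:R b2@8:L b3@9:R b4@10:L]
Beat 4 (L): throw ball5 h=2 -> lands@6:L; in-air after throw: [b5@6:L b1@7:R b2@8:L b3@9:R b4@10:L]

Answer: ball5:lands@6:L ball1:lands@7:R ball2:lands@8:L ball3:lands@9:R ball4:lands@10:L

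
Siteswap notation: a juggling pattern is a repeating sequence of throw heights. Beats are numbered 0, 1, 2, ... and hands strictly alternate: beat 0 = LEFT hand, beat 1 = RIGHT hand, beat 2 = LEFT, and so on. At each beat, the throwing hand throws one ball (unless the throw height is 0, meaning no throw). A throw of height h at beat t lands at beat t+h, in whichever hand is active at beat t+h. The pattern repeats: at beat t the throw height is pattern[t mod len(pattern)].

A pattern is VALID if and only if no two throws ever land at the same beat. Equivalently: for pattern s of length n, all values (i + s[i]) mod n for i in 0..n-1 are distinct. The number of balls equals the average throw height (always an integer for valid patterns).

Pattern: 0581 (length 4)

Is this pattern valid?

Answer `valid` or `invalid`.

i=0: (i + s[i]) mod n = (0 + 0) mod 4 = 0
i=1: (i + s[i]) mod n = (1 + 5) mod 4 = 2
i=2: (i + s[i]) mod n = (2 + 8) mod 4 = 2
i=3: (i + s[i]) mod n = (3 + 1) mod 4 = 0
Residues: [0, 2, 2, 0], distinct: False

Answer: invalid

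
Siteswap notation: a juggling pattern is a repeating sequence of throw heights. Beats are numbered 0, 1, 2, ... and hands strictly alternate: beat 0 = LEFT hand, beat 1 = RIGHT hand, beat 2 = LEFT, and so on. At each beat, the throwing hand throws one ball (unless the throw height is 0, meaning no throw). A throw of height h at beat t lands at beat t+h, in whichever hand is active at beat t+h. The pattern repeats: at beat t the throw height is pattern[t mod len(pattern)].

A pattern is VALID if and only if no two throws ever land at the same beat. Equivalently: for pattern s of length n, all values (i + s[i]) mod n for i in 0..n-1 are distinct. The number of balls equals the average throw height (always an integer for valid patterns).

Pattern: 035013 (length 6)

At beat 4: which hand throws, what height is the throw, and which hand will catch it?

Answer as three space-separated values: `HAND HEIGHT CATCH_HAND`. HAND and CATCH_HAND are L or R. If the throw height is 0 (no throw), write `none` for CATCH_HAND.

Beat 4: 4 mod 2 = 0, so hand = L
Throw height = pattern[4 mod 6] = pattern[4] = 1
Lands at beat 4+1=5, 5 mod 2 = 1, so catch hand = R

Answer: L 1 R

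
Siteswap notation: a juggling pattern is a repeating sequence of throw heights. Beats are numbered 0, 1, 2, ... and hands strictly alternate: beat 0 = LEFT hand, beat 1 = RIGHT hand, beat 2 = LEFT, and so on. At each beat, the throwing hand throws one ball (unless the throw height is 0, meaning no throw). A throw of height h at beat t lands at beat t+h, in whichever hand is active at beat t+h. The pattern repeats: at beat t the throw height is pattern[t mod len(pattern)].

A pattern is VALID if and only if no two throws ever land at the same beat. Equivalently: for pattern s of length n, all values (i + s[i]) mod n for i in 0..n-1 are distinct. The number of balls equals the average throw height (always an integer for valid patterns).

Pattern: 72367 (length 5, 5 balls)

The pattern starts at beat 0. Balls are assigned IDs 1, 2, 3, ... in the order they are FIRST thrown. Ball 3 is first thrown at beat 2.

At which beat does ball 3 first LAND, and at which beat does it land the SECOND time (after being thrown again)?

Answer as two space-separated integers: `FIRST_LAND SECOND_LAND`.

Answer: 5 12

Derivation:
Beat 0 (L): throw ball1 h=7 -> lands@7:R; in-air after throw: [b1@7:R]
Beat 1 (R): throw ball2 h=2 -> lands@3:R; in-air after throw: [b2@3:R b1@7:R]
Beat 2 (L): throw ball3 h=3 -> lands@5:R; in-air after throw: [b2@3:R b3@5:R b1@7:R]
Beat 3 (R): throw ball2 h=6 -> lands@9:R; in-air after throw: [b3@5:R b1@7:R b2@9:R]
Beat 4 (L): throw ball4 h=7 -> lands@11:R; in-air after throw: [b3@5:R b1@7:R b2@9:R b4@11:R]
Beat 5 (R): throw ball3 h=7 -> lands@12:L; in-air after throw: [b1@7:R b2@9:R b4@11:R b3@12:L]
Beat 6 (L): throw ball5 h=2 -> lands@8:L; in-air after throw: [b1@7:R b5@8:L b2@9:R b4@11:R b3@12:L]
Beat 7 (R): throw ball1 h=3 -> lands@10:L; in-air after throw: [b5@8:L b2@9:R b1@10:L b4@11:R b3@12:L]
Beat 8 (L): throw ball5 h=6 -> lands@14:L; in-air after throw: [b2@9:R b1@10:L b4@11:R b3@12:L b5@14:L]
Beat 9 (R): throw ball2 h=7 -> lands@16:L; in-air after throw: [b1@10:L b4@11:R b3@12:L b5@14:L b2@16:L]
Beat 10 (L): throw ball1 h=7 -> lands@17:R; in-air after throw: [b4@11:R b3@12:L b5@14:L b2@16:L b1@17:R]
Beat 11 (R): throw ball4 h=2 -> lands@13:R; in-air after throw: [b3@12:L b4@13:R b5@14:L b2@16:L b1@17:R]
Beat 12 (L): throw ball3 h=3 -> lands@15:R; in-air after throw: [b4@13:R b5@14:L b3@15:R b2@16:L b1@17:R]
Ball 3: thrown@2 h=3 -> first land @5; rethrown@5 h=7 -> second land @12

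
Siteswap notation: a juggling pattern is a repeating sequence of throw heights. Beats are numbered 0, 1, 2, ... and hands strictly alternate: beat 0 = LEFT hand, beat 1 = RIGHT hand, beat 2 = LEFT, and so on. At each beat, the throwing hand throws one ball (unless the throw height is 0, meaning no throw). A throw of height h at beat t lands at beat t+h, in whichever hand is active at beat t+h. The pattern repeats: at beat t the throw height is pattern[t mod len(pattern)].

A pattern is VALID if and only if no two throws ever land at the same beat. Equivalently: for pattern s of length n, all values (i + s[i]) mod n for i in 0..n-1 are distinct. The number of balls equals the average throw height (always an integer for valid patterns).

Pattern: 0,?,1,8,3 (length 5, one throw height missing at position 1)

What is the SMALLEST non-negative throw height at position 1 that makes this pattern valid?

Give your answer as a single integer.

Answer: 3

Derivation:
i=0: (0 + 0) mod 5 = 0
i=1: s[i]=? (unknown)
i=2: (2 + 1) mod 5 = 3
i=3: (3 + 8) mod 5 = 1
i=4: (4 + 3) mod 5 = 2
Known residues: [0, 1, 2, 3]; need a permutation of 0..4, so missing residue r = 4
Need (1 + s) mod 5 = 4; smallest s = (4 - 1) mod 5 = 3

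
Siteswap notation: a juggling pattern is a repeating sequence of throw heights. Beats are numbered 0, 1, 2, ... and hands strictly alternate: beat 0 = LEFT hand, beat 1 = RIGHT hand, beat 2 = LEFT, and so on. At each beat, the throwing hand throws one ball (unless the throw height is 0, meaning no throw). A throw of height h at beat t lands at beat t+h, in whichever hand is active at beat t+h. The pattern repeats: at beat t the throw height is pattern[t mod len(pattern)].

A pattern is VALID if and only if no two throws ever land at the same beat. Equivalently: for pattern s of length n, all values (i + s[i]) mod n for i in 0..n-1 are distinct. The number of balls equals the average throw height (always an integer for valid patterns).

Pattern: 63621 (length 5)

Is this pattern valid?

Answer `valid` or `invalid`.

i=0: (i + s[i]) mod n = (0 + 6) mod 5 = 1
i=1: (i + s[i]) mod n = (1 + 3) mod 5 = 4
i=2: (i + s[i]) mod n = (2 + 6) mod 5 = 3
i=3: (i + s[i]) mod n = (3 + 2) mod 5 = 0
i=4: (i + s[i]) mod n = (4 + 1) mod 5 = 0
Residues: [1, 4, 3, 0, 0], distinct: False

Answer: invalid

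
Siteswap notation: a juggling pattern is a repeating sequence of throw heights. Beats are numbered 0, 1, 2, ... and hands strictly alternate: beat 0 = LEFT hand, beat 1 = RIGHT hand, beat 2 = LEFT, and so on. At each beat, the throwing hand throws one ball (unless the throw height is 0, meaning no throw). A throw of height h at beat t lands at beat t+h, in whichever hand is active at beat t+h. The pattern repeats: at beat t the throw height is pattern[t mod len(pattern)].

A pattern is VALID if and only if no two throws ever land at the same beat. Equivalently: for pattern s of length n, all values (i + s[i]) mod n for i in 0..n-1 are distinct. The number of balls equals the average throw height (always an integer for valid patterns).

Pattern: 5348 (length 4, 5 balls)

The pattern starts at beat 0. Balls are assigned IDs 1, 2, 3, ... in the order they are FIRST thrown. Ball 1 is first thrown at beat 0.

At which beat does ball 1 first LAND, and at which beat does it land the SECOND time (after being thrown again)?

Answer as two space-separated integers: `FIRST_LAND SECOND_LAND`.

Answer: 5 8

Derivation:
Beat 0 (L): throw ball1 h=5 -> lands@5:R; in-air after throw: [b1@5:R]
Beat 1 (R): throw ball2 h=3 -> lands@4:L; in-air after throw: [b2@4:L b1@5:R]
Beat 2 (L): throw ball3 h=4 -> lands@6:L; in-air after throw: [b2@4:L b1@5:R b3@6:L]
Beat 3 (R): throw ball4 h=8 -> lands@11:R; in-air after throw: [b2@4:L b1@5:R b3@6:L b4@11:R]
Beat 4 (L): throw ball2 h=5 -> lands@9:R; in-air after throw: [b1@5:R b3@6:L b2@9:R b4@11:R]
Beat 5 (R): throw ball1 h=3 -> lands@8:L; in-air after throw: [b3@6:L b1@8:L b2@9:R b4@11:R]
Beat 6 (L): throw ball3 h=4 -> lands@10:L; in-air after throw: [b1@8:L b2@9:R b3@10:L b4@11:R]
Beat 7 (R): throw ball5 h=8 -> lands@15:R; in-air after throw: [b1@8:L b2@9:R b3@10:L b4@11:R b5@15:R]
Beat 8 (L): throw ball1 h=5 -> lands@13:R; in-air after throw: [b2@9:R b3@10:L b4@11:R b1@13:R b5@15:R]
Ball 1: thrown@0 h=5 -> first land @5; rethrown@5 h=3 -> second land @8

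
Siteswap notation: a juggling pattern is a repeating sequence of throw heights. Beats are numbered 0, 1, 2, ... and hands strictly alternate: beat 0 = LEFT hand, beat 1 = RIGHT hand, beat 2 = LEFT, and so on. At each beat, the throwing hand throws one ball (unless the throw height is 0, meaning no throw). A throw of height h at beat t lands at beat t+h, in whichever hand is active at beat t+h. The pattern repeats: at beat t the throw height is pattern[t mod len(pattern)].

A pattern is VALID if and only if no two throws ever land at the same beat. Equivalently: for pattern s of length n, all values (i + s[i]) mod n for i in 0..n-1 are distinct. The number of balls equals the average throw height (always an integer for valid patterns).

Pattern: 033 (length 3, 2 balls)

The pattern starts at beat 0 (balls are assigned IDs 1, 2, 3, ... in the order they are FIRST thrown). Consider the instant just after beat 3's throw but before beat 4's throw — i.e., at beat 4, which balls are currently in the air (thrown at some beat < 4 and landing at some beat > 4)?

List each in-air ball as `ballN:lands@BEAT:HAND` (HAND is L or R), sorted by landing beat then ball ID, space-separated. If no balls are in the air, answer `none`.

Answer: ball2:lands@5:R

Derivation:
Beat 1 (R): throw ball1 h=3 -> lands@4:L; in-air after throw: [b1@4:L]
Beat 2 (L): throw ball2 h=3 -> lands@5:R; in-air after throw: [b1@4:L b2@5:R]
Beat 4 (L): throw ball1 h=3 -> lands@7:R; in-air after throw: [b2@5:R b1@7:R]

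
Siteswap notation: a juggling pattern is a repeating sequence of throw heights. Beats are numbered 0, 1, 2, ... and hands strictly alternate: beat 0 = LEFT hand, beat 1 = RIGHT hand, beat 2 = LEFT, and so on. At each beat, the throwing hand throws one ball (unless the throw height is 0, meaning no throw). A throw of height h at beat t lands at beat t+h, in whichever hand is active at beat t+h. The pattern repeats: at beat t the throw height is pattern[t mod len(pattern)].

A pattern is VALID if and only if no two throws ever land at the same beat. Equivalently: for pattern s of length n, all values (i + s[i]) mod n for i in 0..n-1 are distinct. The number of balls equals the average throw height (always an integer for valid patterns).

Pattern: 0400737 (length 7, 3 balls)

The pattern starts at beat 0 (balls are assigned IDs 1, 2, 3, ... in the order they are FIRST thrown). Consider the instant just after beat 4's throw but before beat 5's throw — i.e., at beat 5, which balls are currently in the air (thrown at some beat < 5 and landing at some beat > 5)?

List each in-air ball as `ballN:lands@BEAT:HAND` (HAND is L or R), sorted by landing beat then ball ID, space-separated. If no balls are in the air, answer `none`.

Answer: ball2:lands@11:R

Derivation:
Beat 1 (R): throw ball1 h=4 -> lands@5:R; in-air after throw: [b1@5:R]
Beat 4 (L): throw ball2 h=7 -> lands@11:R; in-air after throw: [b1@5:R b2@11:R]
Beat 5 (R): throw ball1 h=3 -> lands@8:L; in-air after throw: [b1@8:L b2@11:R]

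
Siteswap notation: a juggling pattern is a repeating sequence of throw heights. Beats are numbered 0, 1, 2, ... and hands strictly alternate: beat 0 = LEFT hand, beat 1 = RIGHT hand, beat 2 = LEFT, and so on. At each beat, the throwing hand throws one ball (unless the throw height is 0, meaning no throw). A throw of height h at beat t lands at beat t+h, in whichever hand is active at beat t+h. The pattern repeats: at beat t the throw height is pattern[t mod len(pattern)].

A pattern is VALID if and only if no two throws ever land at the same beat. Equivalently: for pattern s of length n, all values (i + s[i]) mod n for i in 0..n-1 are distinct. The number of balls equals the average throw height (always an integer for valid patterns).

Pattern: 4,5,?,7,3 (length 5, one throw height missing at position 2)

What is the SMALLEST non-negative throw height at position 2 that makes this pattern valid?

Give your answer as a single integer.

i=0: (0 + 4) mod 5 = 4
i=1: (1 + 5) mod 5 = 1
i=2: s[i]=? (unknown)
i=3: (3 + 7) mod 5 = 0
i=4: (4 + 3) mod 5 = 2
Known residues: [0, 1, 2, 4]; need a permutation of 0..4, so missing residue r = 3
Need (2 + s) mod 5 = 3; smallest s = (3 - 2) mod 5 = 1

Answer: 1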